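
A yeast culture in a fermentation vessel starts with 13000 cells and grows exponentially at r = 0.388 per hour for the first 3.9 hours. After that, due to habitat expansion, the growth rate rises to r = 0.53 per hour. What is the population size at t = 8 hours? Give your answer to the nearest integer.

518609 cells

Phase 1: N(3.9) = 13000·e^(0.388×3.9) = 13000·e^1.513 = 59036.1.
Phase 2 runs for 8 − 3.9 = 4.1 hours at r = 0.53.
N(8) = 59036.1·e^(0.53×4.1) = 59036.1·e^2.173 = 518609.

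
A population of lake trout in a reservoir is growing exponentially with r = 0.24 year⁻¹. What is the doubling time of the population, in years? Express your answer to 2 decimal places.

2.89 years

Doubling time t_d = ln(2)/r = 0.6931/0.24 = 2.8881.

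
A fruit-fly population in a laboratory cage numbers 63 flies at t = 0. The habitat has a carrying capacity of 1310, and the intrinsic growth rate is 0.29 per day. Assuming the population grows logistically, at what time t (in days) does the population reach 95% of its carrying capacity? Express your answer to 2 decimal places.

20.45 days

A = (K − N₀)/N₀ = (1310 − 63)/63 = 19.794.
Solve 1310/(1 + 19.794·e^(−0.29t)) = 1244.5: 1 + 19.794·e^(−0.29t) = 1.0526, so e^(−0.29t) = 0.00265901.
−0.29·t = ln(0.00265901) = -5.9298, so t = 5.9298/0.29 = 20.448.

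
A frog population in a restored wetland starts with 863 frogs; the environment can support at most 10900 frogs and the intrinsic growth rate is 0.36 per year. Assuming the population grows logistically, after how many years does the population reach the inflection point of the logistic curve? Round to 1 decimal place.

Logistic growth is fastest at N = K/2 = 5450.
A = (K − N₀)/N₀ = 11.63. Set K/(1 + A·e^(−rt)) = K/2 → A·e^(−rt) = 1.
e^(−0.36t) = 1/11.63 = 0.0859819, so t = ln(11.63)/0.36 = 2.4536/0.36 = 6.8156.

6.8 years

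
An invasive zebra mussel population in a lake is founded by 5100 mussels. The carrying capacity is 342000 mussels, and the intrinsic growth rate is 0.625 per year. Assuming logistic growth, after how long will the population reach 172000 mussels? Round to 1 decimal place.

A = (K − N₀)/N₀ = (342000 − 5100)/5100 = 66.059.
Solve 342000/(1 + 66.059·e^(−0.625t)) = 172000: 1 + 66.059·e^(−0.625t) = 1.9884, so e^(−0.625t) = 0.014962.
−0.625·t = ln(0.014962) = -4.2022, so t = 4.2022/0.625 = 6.7236.

6.7 years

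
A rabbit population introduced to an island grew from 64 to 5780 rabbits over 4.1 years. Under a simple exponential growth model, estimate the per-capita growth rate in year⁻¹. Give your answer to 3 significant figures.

From N(t) = N₀·e^(rt): e^(r·4.1) = 5780/64 = 90.312.
r·4.1 = ln(90.312) = 4.5033, so r = 4.5033/4.1 = 1.0984.

1.10 per year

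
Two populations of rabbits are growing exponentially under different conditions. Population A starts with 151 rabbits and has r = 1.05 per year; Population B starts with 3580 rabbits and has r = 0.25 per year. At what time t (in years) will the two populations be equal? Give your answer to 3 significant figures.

3.96 years

Set 151·e^(1.05t) = 3580·e^(0.25t).
e^((1.05 − 0.25)t) = 3580/151 → e^(0.8·t) = 23.709.
0.8·t = ln(23.709) = 3.1658, so t = 3.1658/0.8 = 3.9573.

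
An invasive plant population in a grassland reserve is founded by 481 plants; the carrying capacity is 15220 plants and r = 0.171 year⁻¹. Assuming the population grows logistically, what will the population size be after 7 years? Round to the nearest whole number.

A = (K − N₀)/N₀ = (15220 − 481)/481 = 30.642.
N(t) = K/(1 + A·e^(−rt)) = 15220/(1 + 30.642×e^(−0.171×7)).
e^(−1.197) = 0.3021; denominator = 1 + 30.642×0.3021 = 10.257.
N = 15220/10.257 = 1483.86.

1484 plants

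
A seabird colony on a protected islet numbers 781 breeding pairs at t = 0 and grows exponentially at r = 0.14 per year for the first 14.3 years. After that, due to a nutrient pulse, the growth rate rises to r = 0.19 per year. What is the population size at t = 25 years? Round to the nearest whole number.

44160 breeding pairs

Phase 1: N(14.3) = 781·e^(0.14×14.3) = 781·e^2.002 = 5782.41.
Phase 2 runs for 25 − 14.3 = 10.7 years at r = 0.19.
N(25) = 5782.41·e^(0.19×10.7) = 5782.41·e^2.033 = 44160.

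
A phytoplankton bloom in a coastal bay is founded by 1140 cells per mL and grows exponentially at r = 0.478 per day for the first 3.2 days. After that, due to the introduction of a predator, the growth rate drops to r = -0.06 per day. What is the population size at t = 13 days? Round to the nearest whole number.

Phase 1: N(3.2) = 1140·e^(0.478×3.2) = 1140·e^1.53 = 5262.62.
Phase 2 runs for 13 − 3.2 = 9.8 days at r = -0.06.
N(13) = 5262.62·e^(-0.06×9.8) = 5262.62·e^-0.588 = 2923.05.

2923 cells per mL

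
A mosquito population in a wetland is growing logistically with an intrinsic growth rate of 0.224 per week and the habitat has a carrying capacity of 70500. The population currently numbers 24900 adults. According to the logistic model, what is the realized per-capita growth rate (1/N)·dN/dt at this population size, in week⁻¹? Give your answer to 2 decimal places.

0.14 per week

(1/N)·dN/dt = r(1 − N/K) = 0.224 × (1 − 24900/70500).
= 0.224 × 0.64681 = 0.14489.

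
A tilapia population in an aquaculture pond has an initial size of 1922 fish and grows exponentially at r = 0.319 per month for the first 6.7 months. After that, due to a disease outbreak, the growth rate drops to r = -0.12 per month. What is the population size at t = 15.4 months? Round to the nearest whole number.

5735 fish

Phase 1: N(6.7) = 1922·e^(0.319×6.7) = 1922·e^2.137 = 16291.9.
Phase 2 runs for 15.4 − 6.7 = 8.7 months at r = -0.12.
N(15.4) = 16291.9·e^(-0.12×8.7) = 16291.9·e^-1.044 = 5735.45.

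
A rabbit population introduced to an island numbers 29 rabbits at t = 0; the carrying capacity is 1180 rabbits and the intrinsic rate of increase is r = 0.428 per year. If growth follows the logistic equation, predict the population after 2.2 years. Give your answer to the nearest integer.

72 rabbits

A = (K − N₀)/N₀ = (1180 − 29)/29 = 39.69.
N(t) = K/(1 + A·e^(−rt)) = 1180/(1 + 39.69×e^(−0.428×2.2)).
e^(−0.9416) = 0.39; denominator = 1 + 39.69×0.39 = 16.479.
N = 1180/16.479 = 71.6059.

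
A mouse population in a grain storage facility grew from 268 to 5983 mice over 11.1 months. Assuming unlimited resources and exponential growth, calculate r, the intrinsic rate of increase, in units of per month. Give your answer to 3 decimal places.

From N(t) = N₀·e^(rt): e^(r·11.1) = 5983/268 = 22.325.
r·11.1 = ln(22.325) = 3.1057, so r = 3.1057/11.1 = 0.27979.

0.280 per month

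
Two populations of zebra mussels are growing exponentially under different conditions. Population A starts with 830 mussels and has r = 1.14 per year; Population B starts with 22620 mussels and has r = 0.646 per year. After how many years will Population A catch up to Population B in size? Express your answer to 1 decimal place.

6.7 years

Set 830·e^(1.14t) = 22620·e^(0.646t).
e^((1.14 − 0.646)t) = 22620/830 → e^(0.494·t) = 27.253.
0.494·t = ln(27.253) = 3.3052, so t = 3.3052/0.494 = 6.6906.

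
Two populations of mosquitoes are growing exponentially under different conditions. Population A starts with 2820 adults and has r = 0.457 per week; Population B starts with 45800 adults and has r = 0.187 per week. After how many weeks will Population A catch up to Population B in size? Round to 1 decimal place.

Set 2820·e^(0.457t) = 45800·e^(0.187t).
e^((0.457 − 0.187)t) = 45800/2820 → e^(0.27·t) = 16.241.
0.27·t = ln(16.241) = 2.7875, so t = 2.7875/0.27 = 10.324.

10.3 weeks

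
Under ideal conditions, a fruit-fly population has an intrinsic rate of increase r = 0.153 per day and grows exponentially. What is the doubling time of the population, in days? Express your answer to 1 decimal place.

Doubling time t_d = ln(2)/r = 0.6931/0.153 = 4.5304.

4.5 days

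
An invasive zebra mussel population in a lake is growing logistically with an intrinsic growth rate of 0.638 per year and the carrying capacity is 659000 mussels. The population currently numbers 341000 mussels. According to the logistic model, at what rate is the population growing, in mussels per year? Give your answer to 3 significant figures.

105000 mussels per year

dN/dt = rN(1 − N/K) = 0.638 × 341000 × (1 − 341000/659000).
1 − 341000/659000 = 0.48255; dN/dt = 0.638 × 341000 × 0.48255 = 1.04982×10^5.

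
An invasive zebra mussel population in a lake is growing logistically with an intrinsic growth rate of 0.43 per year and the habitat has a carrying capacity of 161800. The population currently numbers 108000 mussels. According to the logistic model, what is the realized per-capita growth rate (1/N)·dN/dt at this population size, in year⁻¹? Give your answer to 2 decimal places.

0.14 per year

(1/N)·dN/dt = r(1 − N/K) = 0.43 × (1 − 108000/161800).
= 0.43 × 0.33251 = 0.14298.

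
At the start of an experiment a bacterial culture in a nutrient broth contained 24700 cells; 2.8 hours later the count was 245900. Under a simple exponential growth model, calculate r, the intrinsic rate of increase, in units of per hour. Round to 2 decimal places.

0.82 per hour

From N(t) = N₀·e^(rt): e^(r·2.8) = 245900/24700 = 9.9555.
r·2.8 = ln(9.9555) = 2.2981, so r = 2.2981/2.8 = 0.82076.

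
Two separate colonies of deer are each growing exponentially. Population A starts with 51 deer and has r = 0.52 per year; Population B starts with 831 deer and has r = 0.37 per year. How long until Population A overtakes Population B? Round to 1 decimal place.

Set 51·e^(0.52t) = 831·e^(0.37t).
e^((0.52 − 0.37)t) = 831/51 → e^(0.15·t) = 16.294.
0.15·t = ln(16.294) = 2.7908, so t = 2.7908/0.15 = 18.605.

18.6 years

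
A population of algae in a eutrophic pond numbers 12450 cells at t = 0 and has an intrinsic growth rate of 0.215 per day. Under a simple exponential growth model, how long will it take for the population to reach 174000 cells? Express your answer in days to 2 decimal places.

Set N₀·e^(rt) = 174000: e^(0.215·t) = 174000/12450 = 13.976.
0.215·t = ln(13.976) = 2.6373, so t = 2.6373/0.215 = 12.267.

12.27 days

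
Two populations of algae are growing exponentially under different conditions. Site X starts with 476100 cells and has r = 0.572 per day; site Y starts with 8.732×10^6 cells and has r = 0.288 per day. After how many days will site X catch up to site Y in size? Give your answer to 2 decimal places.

Set 476100·e^(0.572t) = 8.732×10^6·e^(0.288t).
e^((0.572 − 0.288)t) = 8.732×10^6/476100 → e^(0.284·t) = 18.341.
0.284·t = ln(18.341) = 2.9091, so t = 2.9091/0.284 = 10.243.

10.24 days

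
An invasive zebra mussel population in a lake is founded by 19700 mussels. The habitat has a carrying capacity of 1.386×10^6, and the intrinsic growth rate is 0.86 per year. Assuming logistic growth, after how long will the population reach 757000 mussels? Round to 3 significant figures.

5.14 years

A = (K − N₀)/N₀ = (1.386×10^6 − 19700)/19700 = 69.355.
Solve 1.386×10^6/(1 + 69.355·e^(−0.86t)) = 757000: 1 + 69.355·e^(−0.86t) = 1.8309, so e^(−0.86t) = 0.0119805.
−0.86·t = ln(0.0119805) = -4.4245, so t = 4.4245/0.86 = 5.1447.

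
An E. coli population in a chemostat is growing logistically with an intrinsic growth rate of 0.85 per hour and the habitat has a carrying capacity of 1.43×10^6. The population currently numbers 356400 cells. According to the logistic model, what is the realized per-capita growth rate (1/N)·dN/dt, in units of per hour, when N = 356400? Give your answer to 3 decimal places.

0.638 per hour

(1/N)·dN/dt = r(1 − N/K) = 0.85 × (1 − 356400/1.43×10^6).
= 0.85 × 0.75077 = 0.63815.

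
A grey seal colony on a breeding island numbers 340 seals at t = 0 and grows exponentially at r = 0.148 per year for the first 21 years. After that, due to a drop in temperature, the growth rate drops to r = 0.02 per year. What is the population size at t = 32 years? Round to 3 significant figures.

9480 seals

Phase 1: N(21) = 340·e^(0.148×21) = 340·e^3.108 = 7607.92.
Phase 2 runs for 32 − 21 = 11 years at r = 0.02.
N(32) = 7607.92·e^(0.02×11) = 7607.92·e^0.22 = 9480.06.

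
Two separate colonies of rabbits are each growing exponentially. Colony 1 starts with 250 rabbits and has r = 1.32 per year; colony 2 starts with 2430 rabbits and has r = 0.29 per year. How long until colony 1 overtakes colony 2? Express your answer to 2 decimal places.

Set 250·e^(1.32t) = 2430·e^(0.29t).
e^((1.32 − 0.29)t) = 2430/250 → e^(1.03·t) = 9.72.
1.03·t = ln(9.72) = 2.2742, so t = 2.2742/1.03 = 2.2079.

2.21 years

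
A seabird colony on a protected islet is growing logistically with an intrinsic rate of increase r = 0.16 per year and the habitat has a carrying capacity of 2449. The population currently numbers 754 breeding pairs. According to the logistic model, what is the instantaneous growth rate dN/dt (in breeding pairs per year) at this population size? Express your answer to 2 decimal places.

83.50 breeding pairs per year

dN/dt = rN(1 − N/K) = 0.16 × 754 × (1 − 754/2449).
1 − 754/2449 = 0.69212; dN/dt = 0.16 × 754 × 0.69212 = 83.497.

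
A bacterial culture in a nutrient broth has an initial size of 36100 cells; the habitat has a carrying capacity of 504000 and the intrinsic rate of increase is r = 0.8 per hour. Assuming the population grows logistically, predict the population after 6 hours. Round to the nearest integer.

455421 cells

A = (K − N₀)/N₀ = (504000 − 36100)/36100 = 12.961.
N(t) = K/(1 + A·e^(−rt)) = 504000/(1 + 12.961×e^(−0.8×6)).
e^(−4.8) = 0.0082297; denominator = 1 + 12.961×0.0082297 = 1.1067.
N = 504000/1.1067 = 455421.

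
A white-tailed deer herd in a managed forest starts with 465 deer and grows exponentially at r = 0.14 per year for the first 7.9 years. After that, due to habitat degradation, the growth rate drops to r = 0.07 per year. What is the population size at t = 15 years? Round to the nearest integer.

2310 deer

Phase 1: N(7.9) = 465·e^(0.14×7.9) = 465·e^1.106 = 1405.34.
Phase 2 runs for 15 − 7.9 = 7.1 years at r = 0.07.
N(15) = 1405.34·e^(0.07×7.1) = 1405.34·e^0.497 = 2310.08.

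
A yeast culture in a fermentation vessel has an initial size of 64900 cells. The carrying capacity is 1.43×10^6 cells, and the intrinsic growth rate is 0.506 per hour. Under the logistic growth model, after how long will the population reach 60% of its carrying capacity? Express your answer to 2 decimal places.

A = (K − N₀)/N₀ = (1.43×10^6 − 64900)/64900 = 21.034.
Solve 1.43×10^6/(1 + 21.034·e^(−0.506t)) = 858000: 1 + 21.034·e^(−0.506t) = 1.6667, so e^(−0.506t) = 0.0316949.
−0.506·t = ln(0.0316949) = -3.4516, so t = 3.4516/0.506 = 6.8213.

6.82 hours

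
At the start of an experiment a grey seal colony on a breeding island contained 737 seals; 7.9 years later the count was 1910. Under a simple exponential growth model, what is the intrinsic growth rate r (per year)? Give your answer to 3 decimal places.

From N(t) = N₀·e^(rt): e^(r·7.9) = 1910/737 = 2.5916.
r·7.9 = ln(2.5916) = 0.95227, so r = 0.95227/7.9 = 0.12054.

0.121 per year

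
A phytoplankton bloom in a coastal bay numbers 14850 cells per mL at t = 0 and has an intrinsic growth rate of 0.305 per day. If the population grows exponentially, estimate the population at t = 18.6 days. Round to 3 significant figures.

N(t) = N₀·e^(rt) = 14850 × e^(0.305×18.6) = 14850 × e^5.673.
e^5.673 ≈ 290.91, so N ≈ 14850 × 290.91 = 4.319953×10^6.

4320000 cells per mL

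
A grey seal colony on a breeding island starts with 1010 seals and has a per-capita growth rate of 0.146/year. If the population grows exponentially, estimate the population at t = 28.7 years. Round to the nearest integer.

N(t) = N₀·e^(rt) = 1010 × e^(0.146×28.7) = 1010 × e^4.19.
e^4.19 ≈ 66.036, so N ≈ 1010 × 66.036 = 66696.4.

66696 seals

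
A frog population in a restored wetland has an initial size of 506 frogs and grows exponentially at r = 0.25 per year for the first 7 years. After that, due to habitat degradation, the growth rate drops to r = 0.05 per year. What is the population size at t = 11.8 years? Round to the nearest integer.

Phase 1: N(7) = 506·e^(0.25×7) = 506·e^1.75 = 2911.83.
Phase 2 runs for 11.8 − 7 = 4.8 years at r = 0.05.
N(11.8) = 2911.83·e^(0.05×4.8) = 2911.83·e^0.24 = 3701.66.

3702 frogs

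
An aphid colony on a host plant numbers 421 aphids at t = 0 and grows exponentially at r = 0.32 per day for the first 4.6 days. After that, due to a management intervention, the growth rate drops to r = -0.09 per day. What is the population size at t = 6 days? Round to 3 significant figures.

1620 aphids

Phase 1: N(4.6) = 421·e^(0.32×4.6) = 421·e^1.472 = 1834.69.
Phase 2 runs for 6 − 4.6 = 1.4 days at r = -0.09.
N(6) = 1834.69·e^(-0.09×1.4) = 1834.69·e^-0.126 = 1617.49.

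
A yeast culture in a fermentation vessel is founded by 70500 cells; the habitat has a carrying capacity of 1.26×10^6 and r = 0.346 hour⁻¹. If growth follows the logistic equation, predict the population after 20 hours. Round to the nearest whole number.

A = (K − N₀)/N₀ = (1.26×10^6 − 70500)/70500 = 16.872.
N(t) = K/(1 + A·e^(−rt)) = 1.26×10^6/(1 + 16.872×e^(−0.346×20)).
e^(−6.92) = 0.00098783; denominator = 1 + 16.872×0.00098783 = 1.0167.
N = 1.26×10^6/1.0167 = 1.239344×10^6.

1239344 cells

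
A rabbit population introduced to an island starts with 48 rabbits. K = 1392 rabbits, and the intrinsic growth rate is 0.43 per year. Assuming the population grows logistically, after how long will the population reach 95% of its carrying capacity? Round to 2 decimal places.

14.60 years

A = (K − N₀)/N₀ = (1392 − 48)/48 = 28.
Solve 1392/(1 + 28·e^(−0.43t)) = 1322.4: 1 + 28·e^(−0.43t) = 1.0526, so e^(−0.43t) = 0.0018797.
−0.43·t = ln(0.0018797) = -6.2766, so t = 6.2766/0.43 = 14.597.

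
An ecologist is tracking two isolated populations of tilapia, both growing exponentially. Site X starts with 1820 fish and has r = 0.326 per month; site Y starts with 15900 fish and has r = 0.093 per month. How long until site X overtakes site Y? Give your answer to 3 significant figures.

Set 1820·e^(0.326t) = 15900·e^(0.093t).
e^((0.326 − 0.093)t) = 15900/1820 → e^(0.233·t) = 8.7363.
0.233·t = ln(8.7363) = 2.1675, so t = 2.1675/0.233 = 9.3025.

9.30 months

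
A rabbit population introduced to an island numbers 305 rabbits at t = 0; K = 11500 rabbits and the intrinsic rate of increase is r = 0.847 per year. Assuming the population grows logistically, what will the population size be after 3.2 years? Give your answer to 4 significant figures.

A = (K − N₀)/N₀ = (11500 − 305)/305 = 36.705.
N(t) = K/(1 + A·e^(−rt)) = 11500/(1 + 36.705×e^(−0.847×3.2)).
e^(−2.71) = 0.06651; denominator = 1 + 36.705×0.06651 = 3.4413.
N = 11500/3.4413 = 3341.81.

3342 rabbits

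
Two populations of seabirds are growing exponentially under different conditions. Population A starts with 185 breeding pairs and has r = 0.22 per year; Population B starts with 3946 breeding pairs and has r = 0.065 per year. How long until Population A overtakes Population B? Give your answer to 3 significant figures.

19.7 years

Set 185·e^(0.22t) = 3946·e^(0.065t).
e^((0.22 − 0.065)t) = 3946/185 → e^(0.155·t) = 21.33.
0.155·t = ln(21.33) = 3.0601, so t = 3.0601/0.155 = 19.743.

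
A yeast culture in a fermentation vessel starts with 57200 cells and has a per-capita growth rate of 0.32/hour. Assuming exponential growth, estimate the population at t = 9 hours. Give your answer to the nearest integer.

1018976 cells

N(t) = N₀·e^(rt) = 57200 × e^(0.32×9) = 57200 × e^2.88.
e^2.88 ≈ 17.814, so N ≈ 57200 × 17.814 = 1.018976×10^6.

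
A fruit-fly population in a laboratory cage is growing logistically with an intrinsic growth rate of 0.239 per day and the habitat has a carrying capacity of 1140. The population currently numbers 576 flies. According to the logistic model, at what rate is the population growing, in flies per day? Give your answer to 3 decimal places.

dN/dt = rN(1 − N/K) = 0.239 × 576 × (1 − 576/1140).
1 − 576/1140 = 0.49474; dN/dt = 0.239 × 576 × 0.49474 = 68.107.

68.107 flies per day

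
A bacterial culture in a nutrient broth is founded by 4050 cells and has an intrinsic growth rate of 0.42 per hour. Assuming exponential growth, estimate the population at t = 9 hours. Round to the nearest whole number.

N(t) = N₀·e^(rt) = 4050 × e^(0.42×9) = 4050 × e^3.78.
e^3.78 ≈ 43.816, so N ≈ 4050 × 43.816 = 177455.

177455 cells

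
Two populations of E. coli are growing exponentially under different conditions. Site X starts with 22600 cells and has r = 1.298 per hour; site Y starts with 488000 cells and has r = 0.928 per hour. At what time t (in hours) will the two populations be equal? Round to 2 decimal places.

Set 22600·e^(1.298t) = 488000·e^(0.928t).
e^((1.298 − 0.928)t) = 488000/22600 → e^(0.37·t) = 21.593.
0.37·t = ln(21.593) = 3.0724, so t = 3.0724/0.37 = 8.3037.

8.30 hours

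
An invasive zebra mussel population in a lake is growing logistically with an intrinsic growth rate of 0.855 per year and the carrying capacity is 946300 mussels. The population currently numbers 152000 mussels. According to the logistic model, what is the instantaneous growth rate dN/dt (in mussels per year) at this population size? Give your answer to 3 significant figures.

dN/dt = rN(1 − N/K) = 0.855 × 152000 × (1 − 152000/946300).
1 − 152000/946300 = 0.83937; dN/dt = 0.855 × 152000 × 0.83937 = 1.09085×10^5.

109000 mussels per year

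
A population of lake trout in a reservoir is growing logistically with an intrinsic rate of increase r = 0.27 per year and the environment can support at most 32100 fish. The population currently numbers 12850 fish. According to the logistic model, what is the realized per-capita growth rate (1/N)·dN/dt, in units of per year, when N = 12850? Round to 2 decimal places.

0.16 per year

(1/N)·dN/dt = r(1 − N/K) = 0.27 × (1 − 12850/32100).
= 0.27 × 0.59969 = 0.16192.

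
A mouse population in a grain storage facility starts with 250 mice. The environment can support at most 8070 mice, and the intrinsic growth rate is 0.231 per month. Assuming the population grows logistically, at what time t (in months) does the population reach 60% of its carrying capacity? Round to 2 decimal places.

A = (K − N₀)/N₀ = (8070 − 250)/250 = 31.28.
Solve 8070/(1 + 31.28·e^(−0.231t)) = 4842: 1 + 31.28·e^(−0.231t) = 1.6667, so e^(−0.231t) = 0.0213129.
−0.231·t = ln(0.0213129) = -3.8484, so t = 3.8484/0.231 = 16.66.

16.66 months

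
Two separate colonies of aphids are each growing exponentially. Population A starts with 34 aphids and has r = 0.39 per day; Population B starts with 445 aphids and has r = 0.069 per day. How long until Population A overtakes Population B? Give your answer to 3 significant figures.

8.01 days

Set 34·e^(0.39t) = 445·e^(0.069t).
e^((0.39 − 0.069)t) = 445/34 → e^(0.321·t) = 13.088.
0.321·t = ln(13.088) = 2.5717, so t = 2.5717/0.321 = 8.0116.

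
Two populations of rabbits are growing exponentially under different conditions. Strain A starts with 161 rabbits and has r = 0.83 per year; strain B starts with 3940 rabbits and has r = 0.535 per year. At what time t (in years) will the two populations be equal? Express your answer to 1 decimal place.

10.8 years

Set 161·e^(0.83t) = 3940·e^(0.535t).
e^((0.83 − 0.535)t) = 3940/161 → e^(0.295·t) = 24.472.
0.295·t = ln(24.472) = 3.1975, so t = 3.1975/0.295 = 10.839.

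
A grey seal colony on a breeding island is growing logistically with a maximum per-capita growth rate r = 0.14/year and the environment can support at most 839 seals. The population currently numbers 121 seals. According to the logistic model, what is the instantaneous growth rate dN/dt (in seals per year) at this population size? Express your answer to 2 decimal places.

14.50 seals per year

dN/dt = rN(1 − N/K) = 0.14 × 121 × (1 − 121/839).
1 − 121/839 = 0.85578; dN/dt = 0.14 × 121 × 0.85578 = 14.497.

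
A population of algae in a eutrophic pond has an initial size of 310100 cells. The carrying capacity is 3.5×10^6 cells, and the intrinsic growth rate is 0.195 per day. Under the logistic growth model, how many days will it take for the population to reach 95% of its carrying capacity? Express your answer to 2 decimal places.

27.05 days

A = (K − N₀)/N₀ = (3.5×10^6 − 310100)/310100 = 10.287.
Solve 3.5×10^6/(1 + 10.287·e^(−0.195t)) = 3.325×10^6: 1 + 10.287·e^(−0.195t) = 1.0526, so e^(−0.195t) = 0.00511648.
−0.195·t = ln(0.00511648) = -5.2753, so t = 5.2753/0.195 = 27.053.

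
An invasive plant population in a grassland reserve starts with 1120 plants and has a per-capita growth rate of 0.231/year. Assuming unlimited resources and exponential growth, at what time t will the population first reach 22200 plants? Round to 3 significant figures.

12.9 years

Set N₀·e^(rt) = 22200: e^(0.231·t) = 22200/1120 = 19.821.
0.231·t = ln(19.821) = 2.9868, so t = 2.9868/0.231 = 12.93.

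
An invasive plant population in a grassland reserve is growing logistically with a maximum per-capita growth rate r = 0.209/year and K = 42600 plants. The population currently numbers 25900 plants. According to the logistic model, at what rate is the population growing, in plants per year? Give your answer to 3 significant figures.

2120 plants per year

dN/dt = rN(1 − N/K) = 0.209 × 25900 × (1 − 25900/42600).
1 − 25900/42600 = 0.39202; dN/dt = 0.209 × 25900 × 0.39202 = 2122.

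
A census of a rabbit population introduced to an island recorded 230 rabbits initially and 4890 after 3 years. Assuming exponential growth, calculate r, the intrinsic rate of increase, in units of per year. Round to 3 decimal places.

1.019 per year

From N(t) = N₀·e^(rt): e^(r·3) = 4890/230 = 21.261.
r·3 = ln(21.261) = 3.0569, so r = 3.0569/3 = 1.019.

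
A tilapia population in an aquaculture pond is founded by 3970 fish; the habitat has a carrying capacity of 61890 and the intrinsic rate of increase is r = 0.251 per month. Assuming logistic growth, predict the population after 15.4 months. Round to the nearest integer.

A = (K − N₀)/N₀ = (61890 − 3970)/3970 = 14.589.
N(t) = K/(1 + A·e^(−rt)) = 61890/(1 + 14.589×e^(−0.251×15.4)).
e^(−3.865) = 0.020955; denominator = 1 + 14.589×0.020955 = 1.3057.
N = 61890/1.3057 = 47399.3.

47399 fish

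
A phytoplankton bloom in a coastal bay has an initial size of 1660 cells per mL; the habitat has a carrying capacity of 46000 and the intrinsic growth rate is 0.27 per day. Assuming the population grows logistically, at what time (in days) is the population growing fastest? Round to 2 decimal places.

Logistic growth is fastest at N = K/2 = 23000.
A = (K − N₀)/N₀ = 26.711. Set K/(1 + A·e^(−rt)) = K/2 → A·e^(−rt) = 1.
e^(−0.27t) = 1/26.711 = 0.037438, so t = ln(26.711)/0.27 = 3.2851/0.27 = 12.167.

12.17 days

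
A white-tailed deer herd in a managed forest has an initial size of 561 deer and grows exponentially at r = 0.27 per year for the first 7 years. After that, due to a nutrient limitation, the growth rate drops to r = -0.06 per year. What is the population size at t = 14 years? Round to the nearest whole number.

Phase 1: N(7) = 561·e^(0.27×7) = 561·e^1.89 = 3713.47.
Phase 2 runs for 14 − 7 = 7 years at r = -0.06.
N(14) = 3713.47·e^(-0.06×7) = 3713.47·e^-0.42 = 2439.92.

2440 deer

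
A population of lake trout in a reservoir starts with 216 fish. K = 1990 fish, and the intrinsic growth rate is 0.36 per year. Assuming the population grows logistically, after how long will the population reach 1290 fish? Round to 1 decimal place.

A = (K − N₀)/N₀ = (1990 − 216)/216 = 8.213.
Solve 1990/(1 + 8.213·e^(−0.36t)) = 1290: 1 + 8.213·e^(−0.36t) = 1.5426, so e^(−0.36t) = 0.0660706.
−0.36·t = ln(0.0660706) = -2.717, so t = 2.717/0.36 = 7.5473.

7.5 years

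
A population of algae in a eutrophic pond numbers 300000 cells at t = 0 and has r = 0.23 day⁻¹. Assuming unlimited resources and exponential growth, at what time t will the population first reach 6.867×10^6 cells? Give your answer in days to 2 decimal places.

13.61 days

Set N₀·e^(rt) = 6.867×10^6: e^(0.23·t) = 6.867×10^6/300000 = 22.89.
0.23·t = ln(22.89) = 3.1307, so t = 3.1307/0.23 = 13.612.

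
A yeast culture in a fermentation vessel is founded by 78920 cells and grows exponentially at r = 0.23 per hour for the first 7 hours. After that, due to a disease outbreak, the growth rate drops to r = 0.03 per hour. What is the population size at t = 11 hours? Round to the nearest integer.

Phase 1: N(7) = 78920·e^(0.23×7) = 78920·e^1.61 = 394822.
Phase 2 runs for 11 − 7 = 4 hours at r = 0.03.
N(11) = 394822·e^(0.03×4) = 394822·e^0.12 = 445160.

445160 cells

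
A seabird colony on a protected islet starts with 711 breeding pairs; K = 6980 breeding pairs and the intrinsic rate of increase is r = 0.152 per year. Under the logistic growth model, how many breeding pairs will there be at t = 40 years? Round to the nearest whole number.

A = (K − N₀)/N₀ = (6980 − 711)/711 = 8.8172.
N(t) = K/(1 + A·e^(−rt)) = 6980/(1 + 8.8172×e^(−0.152×40)).
e^(−6.08) = 0.0022882; denominator = 1 + 8.8172×0.0022882 = 1.0202.
N = 6980/1.0202 = 6841.96.

6842 breeding pairs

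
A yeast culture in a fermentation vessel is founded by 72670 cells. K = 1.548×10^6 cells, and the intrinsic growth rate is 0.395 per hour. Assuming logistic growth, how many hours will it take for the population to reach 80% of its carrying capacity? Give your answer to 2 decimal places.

A = (K − N₀)/N₀ = (1.548×10^6 − 72670)/72670 = 20.302.
Solve 1.548×10^6/(1 + 20.302·e^(−0.395t)) = 1.2384×10^6: 1 + 20.302·e^(−0.395t) = 1.25, so e^(−0.395t) = 0.0123142.
−0.395·t = ln(0.0123142) = -4.397, so t = 4.397/0.395 = 11.132.

11.13 hours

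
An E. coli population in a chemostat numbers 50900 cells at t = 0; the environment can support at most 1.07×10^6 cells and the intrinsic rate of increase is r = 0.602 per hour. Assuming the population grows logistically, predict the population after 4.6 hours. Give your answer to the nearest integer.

474375 cells

A = (K − N₀)/N₀ = (1.07×10^6 − 50900)/50900 = 20.022.
N(t) = K/(1 + A·e^(−rt)) = 1.07×10^6/(1 + 20.022×e^(−0.602×4.6)).
e^(−2.769) = 0.062712; denominator = 1 + 20.022×0.062712 = 2.2556.
N = 1.07×10^6/2.2556 = 474375.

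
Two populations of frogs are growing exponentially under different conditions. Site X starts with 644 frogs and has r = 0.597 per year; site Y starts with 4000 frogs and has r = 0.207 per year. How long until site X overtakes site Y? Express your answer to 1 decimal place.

4.7 years

Set 644·e^(0.597t) = 4000·e^(0.207t).
e^((0.597 − 0.207)t) = 4000/644 → e^(0.39·t) = 6.2112.
0.39·t = ln(6.2112) = 1.8264, so t = 1.8264/0.39 = 4.683.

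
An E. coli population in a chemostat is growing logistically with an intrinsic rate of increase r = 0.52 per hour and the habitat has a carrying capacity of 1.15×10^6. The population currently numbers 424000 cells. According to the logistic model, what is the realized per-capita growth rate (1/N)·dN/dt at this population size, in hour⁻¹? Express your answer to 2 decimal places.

0.33 per hour

(1/N)·dN/dt = r(1 − N/K) = 0.52 × (1 − 424000/1.15×10^6).
= 0.52 × 0.6313 = 0.32828.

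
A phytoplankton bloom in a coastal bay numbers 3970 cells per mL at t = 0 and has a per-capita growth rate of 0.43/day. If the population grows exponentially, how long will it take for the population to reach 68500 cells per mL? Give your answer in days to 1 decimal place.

6.6 days

Set N₀·e^(rt) = 68500: e^(0.43·t) = 68500/3970 = 17.254.
0.43·t = ln(17.254) = 2.8481, so t = 2.8481/0.43 = 6.6234.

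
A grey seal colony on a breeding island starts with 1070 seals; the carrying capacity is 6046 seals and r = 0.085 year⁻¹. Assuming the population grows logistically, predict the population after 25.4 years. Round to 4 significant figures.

A = (K − N₀)/N₀ = (6046 − 1070)/1070 = 4.6505.
N(t) = K/(1 + A·e^(−rt)) = 6046/(1 + 4.6505×e^(−0.085×25.4)).
e^(−2.159) = 0.11544; denominator = 1 + 4.6505×0.11544 = 1.5369.
N = 6046/1.5369 = 3934.02.

3934 seals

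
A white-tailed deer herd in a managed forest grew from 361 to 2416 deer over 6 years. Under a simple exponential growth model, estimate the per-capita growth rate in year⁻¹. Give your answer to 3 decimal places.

From N(t) = N₀·e^(rt): e^(r·6) = 2416/361 = 6.6925.
r·6 = ln(6.6925) = 1.901, so r = 1.901/6 = 0.31683.

0.317 per year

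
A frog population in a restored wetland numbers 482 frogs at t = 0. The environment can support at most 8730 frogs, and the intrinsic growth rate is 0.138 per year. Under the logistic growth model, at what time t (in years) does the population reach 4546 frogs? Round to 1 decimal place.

21.2 years

A = (K − N₀)/N₀ = (8730 − 482)/482 = 17.112.
Solve 8730/(1 + 17.112·e^(−0.138t)) = 4546: 1 + 17.112·e^(−0.138t) = 1.9204, so e^(−0.138t) = 0.0537849.
−0.138·t = ln(0.0537849) = -2.9228, so t = 2.9228/0.138 = 21.179.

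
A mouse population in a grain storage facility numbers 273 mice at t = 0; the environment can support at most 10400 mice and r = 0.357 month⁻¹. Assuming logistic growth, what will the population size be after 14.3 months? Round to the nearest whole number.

8490 mice

A = (K − N₀)/N₀ = (10400 − 273)/273 = 37.095.
N(t) = K/(1 + A·e^(−rt)) = 10400/(1 + 37.095×e^(−0.357×14.3)).
e^(−5.105) = 0.0060657; denominator = 1 + 37.095×0.0060657 = 1.225.
N = 10400/1.225 = 8489.73.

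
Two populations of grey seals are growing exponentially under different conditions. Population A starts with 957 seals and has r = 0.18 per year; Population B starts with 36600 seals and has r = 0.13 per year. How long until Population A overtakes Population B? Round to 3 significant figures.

72.9 years

Set 957·e^(0.18t) = 36600·e^(0.13t).
e^((0.18 − 0.13)t) = 36600/957 → e^(0.05·t) = 38.245.
0.05·t = ln(38.245) = 3.644, so t = 3.644/0.05 = 72.88.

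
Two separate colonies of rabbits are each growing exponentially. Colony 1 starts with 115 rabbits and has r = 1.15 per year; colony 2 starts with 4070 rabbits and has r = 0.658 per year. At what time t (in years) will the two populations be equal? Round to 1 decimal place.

7.2 years

Set 115·e^(1.15t) = 4070·e^(0.658t).
e^((1.15 − 0.658)t) = 4070/115 → e^(0.492·t) = 35.391.
0.492·t = ln(35.391) = 3.5665, so t = 3.5665/0.492 = 7.2489.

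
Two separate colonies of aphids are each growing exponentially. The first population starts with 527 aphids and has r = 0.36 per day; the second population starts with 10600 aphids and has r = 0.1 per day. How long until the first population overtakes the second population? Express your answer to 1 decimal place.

11.5 days

Set 527·e^(0.36t) = 10600·e^(0.1t).
e^((0.36 − 0.1)t) = 10600/527 → e^(0.26·t) = 20.114.
0.26·t = ln(20.114) = 3.0014, so t = 3.0014/0.26 = 11.544.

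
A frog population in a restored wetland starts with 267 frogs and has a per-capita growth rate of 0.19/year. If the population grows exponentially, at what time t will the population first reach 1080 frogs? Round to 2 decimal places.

7.36 years

Set N₀·e^(rt) = 1080: e^(0.19·t) = 1080/267 = 4.0449.
0.19·t = ln(4.0449) = 1.3975, so t = 1.3975/0.19 = 7.3551.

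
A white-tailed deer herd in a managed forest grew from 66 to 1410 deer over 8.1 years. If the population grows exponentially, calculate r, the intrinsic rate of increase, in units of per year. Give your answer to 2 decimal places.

From N(t) = N₀·e^(rt): e^(r·8.1) = 1410/66 = 21.364.
r·8.1 = ln(21.364) = 3.0617, so r = 3.0617/8.1 = 0.37799.

0.38 per year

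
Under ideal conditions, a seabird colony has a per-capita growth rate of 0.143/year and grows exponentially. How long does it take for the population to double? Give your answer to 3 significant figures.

Doubling time t_d = ln(2)/r = 0.6931/0.143 = 4.8472.

4.85 years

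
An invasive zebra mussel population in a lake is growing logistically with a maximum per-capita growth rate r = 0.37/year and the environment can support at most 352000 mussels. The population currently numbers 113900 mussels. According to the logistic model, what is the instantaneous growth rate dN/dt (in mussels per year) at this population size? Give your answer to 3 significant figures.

dN/dt = rN(1 − N/K) = 0.37 × 113900 × (1 − 113900/352000).
1 − 113900/352000 = 0.67642; dN/dt = 0.37 × 113900 × 0.67642 = 28506.

28500 mussels per year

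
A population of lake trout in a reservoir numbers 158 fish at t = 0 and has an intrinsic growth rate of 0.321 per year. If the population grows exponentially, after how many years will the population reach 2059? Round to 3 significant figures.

8.00 years

Set N₀·e^(rt) = 2059: e^(0.321·t) = 2059/158 = 13.032.
0.321·t = ln(13.032) = 2.5674, so t = 2.5674/0.321 = 7.9981.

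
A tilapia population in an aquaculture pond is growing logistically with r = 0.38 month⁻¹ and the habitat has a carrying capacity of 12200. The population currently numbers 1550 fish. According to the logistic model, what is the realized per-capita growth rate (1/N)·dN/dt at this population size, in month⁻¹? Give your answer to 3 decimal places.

0.332 per month

(1/N)·dN/dt = r(1 − N/K) = 0.38 × (1 − 1550/12200).
= 0.38 × 0.87295 = 0.33172.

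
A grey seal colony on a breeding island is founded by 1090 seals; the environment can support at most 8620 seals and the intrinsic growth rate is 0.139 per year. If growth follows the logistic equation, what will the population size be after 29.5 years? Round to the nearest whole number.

A = (K − N₀)/N₀ = (8620 − 1090)/1090 = 6.9083.
N(t) = K/(1 + A·e^(−rt)) = 8620/(1 + 6.9083×e^(−0.139×29.5)).
e^(−4.101) = 0.016564; denominator = 1 + 6.9083×0.016564 = 1.1144.
N = 8620/1.1144 = 7734.89.

7735 seals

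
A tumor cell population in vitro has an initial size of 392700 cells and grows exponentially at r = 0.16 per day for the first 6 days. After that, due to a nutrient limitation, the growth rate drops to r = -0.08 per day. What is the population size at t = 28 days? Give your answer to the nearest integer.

Phase 1: N(6) = 392700·e^(0.16×6) = 392700·e^0.96 = 1.025613×10^6.
Phase 2 runs for 28 − 6 = 22 days at r = -0.08.
N(28) = 1.025613×10^6·e^(-0.08×22) = 1.025613×10^6·e^-1.76 = 176451.

176451 cells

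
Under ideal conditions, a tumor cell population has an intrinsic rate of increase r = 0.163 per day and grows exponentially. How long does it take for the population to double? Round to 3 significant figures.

4.25 days

Doubling time t_d = ln(2)/r = 0.6931/0.163 = 4.2524.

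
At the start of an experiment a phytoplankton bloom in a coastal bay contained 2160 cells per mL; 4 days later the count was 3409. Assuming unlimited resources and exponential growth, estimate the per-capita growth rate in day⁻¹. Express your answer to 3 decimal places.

0.114 per day

From N(t) = N₀·e^(rt): e^(r·4) = 3409/2160 = 1.5782.
r·4 = ln(1.5782) = 0.45631, so r = 0.45631/4 = 0.11408.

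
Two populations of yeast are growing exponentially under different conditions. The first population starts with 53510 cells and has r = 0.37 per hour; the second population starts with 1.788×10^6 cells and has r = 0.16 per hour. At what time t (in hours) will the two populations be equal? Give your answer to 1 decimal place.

16.7 hours

Set 53510·e^(0.37t) = 1.788×10^6·e^(0.16t).
e^((0.37 − 0.16)t) = 1.788×10^6/53510 → e^(0.21·t) = 33.414.
0.21·t = ln(33.414) = 3.509, so t = 3.509/0.21 = 16.709.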